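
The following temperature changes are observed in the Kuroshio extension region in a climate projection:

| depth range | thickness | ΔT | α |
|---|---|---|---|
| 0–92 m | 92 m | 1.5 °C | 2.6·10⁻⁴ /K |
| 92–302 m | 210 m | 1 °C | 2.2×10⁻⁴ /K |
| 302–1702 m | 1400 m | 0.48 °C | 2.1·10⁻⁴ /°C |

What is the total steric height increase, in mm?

223 mm

0–92 m: 92 × 2.6×10⁻⁴ × 1.5 = 0.03588 m
2.2×10⁻⁴ × 210 × 1 = 0.04620 m
1400 × 2.1×10⁻⁴ × 0.48 = 0.14112 m
Δh = 0.03588 + 0.04620 + 0.14112 = 0.22320 m ≈ 223 mm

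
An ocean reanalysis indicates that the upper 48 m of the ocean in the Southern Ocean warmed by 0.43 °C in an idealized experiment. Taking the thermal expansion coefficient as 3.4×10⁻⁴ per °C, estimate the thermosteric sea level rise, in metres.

about 0.00702 m

Δh = αΔT·H = 3.4×10⁻⁴ × 0.43 × 48 = 0.0070176 m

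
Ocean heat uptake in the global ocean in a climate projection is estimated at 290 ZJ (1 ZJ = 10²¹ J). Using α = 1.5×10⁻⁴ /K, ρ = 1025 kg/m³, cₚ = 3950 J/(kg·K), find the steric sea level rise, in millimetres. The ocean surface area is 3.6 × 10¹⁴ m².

29.8 mm of thermosteric rise

Per unit area: Q = 290×10²¹ / (3.6×10¹⁴) ≈ 8.056×10⁸ J/m²
Δh = αQ/(ρcₚ) = 1.5×10⁻⁴ × 8.056×10⁸ / (1025 × 3950) ≈ 0.029846 m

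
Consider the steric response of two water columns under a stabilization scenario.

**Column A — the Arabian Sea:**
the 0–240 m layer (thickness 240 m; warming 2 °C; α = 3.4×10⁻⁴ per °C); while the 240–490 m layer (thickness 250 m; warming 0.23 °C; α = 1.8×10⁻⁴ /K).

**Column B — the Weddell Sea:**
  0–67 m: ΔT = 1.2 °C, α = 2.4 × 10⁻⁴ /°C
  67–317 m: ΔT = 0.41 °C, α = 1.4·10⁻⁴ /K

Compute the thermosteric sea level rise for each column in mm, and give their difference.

Δh_A ≈ 174 mm, Δh_B ≈ 33.6 mm; difference ≈ 140 mm

A 0–240 m: 240 × 3.4×10⁻⁴ × 2 = 0.16320 m
A 0.23 × 250 × 1.8×10⁻⁴ = 0.01035 m
A total: 0.17355 m
B Layer 1: 1.2 × 2.4×10⁻⁴ × 67 = 0.019296 m
B 1.4×10⁻⁴ × 0.41 × 250 = 0.01435 m
B total: 0.033646 m
Difference: 0.17355 − 0.033646 = 0.139904 m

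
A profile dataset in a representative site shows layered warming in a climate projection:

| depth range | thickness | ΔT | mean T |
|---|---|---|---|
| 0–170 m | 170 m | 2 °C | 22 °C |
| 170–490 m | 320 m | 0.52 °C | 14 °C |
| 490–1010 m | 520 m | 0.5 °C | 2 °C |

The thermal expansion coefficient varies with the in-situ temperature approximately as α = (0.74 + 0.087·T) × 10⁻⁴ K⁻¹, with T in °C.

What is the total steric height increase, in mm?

Layer 1: α = (0.74 + 0.087×22)×10⁻⁴ = 2.654×10⁻⁴ K⁻¹
Layer 2: α = (0.74 + 0.087×14)×10⁻⁴ = 1.958×10⁻⁴ K⁻¹
Layer 3: α = (0.74 + 0.087×2)×10⁻⁴ = 0.914×10⁻⁴ K⁻¹
0–170 m: 2.654×10⁻⁴ × 2 × 170 = 0.090236 m
Layer 2: 0.52 × 1.958×10⁻⁴ × 320 = 0.03258112 m
Layer 3: 0.914×10⁻⁴ × 0.5 × 520 = 0.023764 m
Δh = 0.090236 + 0.03258112 + 0.023764 = 0.14658112 m

Δh ≈ 147 mm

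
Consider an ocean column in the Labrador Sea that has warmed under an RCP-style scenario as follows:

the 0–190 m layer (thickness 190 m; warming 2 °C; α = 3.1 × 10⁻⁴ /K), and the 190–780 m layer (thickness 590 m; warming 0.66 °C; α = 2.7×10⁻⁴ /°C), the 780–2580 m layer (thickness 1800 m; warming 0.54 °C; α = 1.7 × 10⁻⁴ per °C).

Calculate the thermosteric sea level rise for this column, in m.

Layer 1: 2 × 190 × 3.1×10⁻⁴ = 0.11780 m
190–780 m: 0.66 × 2.7×10⁻⁴ × 590 = 0.105138 m
0.54 × 1.7×10⁻⁴ × 1800 = 0.16524 m
Δh = 0.11780 + 0.105138 + 0.16524 = 0.388178 m ≈ 0.388 m

0.388 m of thermosteric rise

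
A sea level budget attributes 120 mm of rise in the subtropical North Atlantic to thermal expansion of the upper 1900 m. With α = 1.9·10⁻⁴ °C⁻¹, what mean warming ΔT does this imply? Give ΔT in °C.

ΔT ≈ 0.33 °C

ΔT = Δh/(αH) = 0.12 / (1.9×10⁻⁴ × 1900) ≈ 0.3324 °C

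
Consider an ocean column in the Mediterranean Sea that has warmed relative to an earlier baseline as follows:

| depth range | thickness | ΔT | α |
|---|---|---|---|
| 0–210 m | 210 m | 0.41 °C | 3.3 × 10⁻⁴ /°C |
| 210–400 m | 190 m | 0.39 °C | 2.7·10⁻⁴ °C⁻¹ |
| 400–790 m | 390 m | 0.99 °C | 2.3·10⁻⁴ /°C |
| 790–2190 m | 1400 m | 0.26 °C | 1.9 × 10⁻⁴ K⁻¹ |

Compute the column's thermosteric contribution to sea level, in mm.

Δh = 210 mm

Layer 1: 0.41 × 3.3×10⁻⁴ × 210 = 0.028413 m
0.39 × 190 × 2.7×10⁻⁴ = 0.020007 m
2.3×10⁻⁴ × 390 × 0.99 = 0.088803 m
1400 × 1.9×10⁻⁴ × 0.26 = 0.06916 m
Δh = 0.028413 + 0.020007 + 0.088803 + 0.06916 = 0.206383 m ≈ 210 mm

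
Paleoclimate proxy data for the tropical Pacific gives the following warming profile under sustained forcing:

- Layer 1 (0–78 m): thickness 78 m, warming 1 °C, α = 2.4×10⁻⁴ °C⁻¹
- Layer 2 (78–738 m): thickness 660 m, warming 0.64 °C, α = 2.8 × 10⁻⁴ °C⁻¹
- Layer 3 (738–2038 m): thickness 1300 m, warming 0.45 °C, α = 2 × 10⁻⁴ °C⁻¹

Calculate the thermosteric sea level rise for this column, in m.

0–78 m: 2.4×10⁻⁴ × 1 × 78 = 0.01872 m
78–738 m: 0.64 × 2.8×10⁻⁴ × 660 = 0.118272 m
Layer 3: 1300 × 0.45 × 2×10⁻⁴ = 0.11700 m
Δh = 0.01872 + 0.118272 + 0.11700 = 0.253992 m

Δh ≈ 0.254 m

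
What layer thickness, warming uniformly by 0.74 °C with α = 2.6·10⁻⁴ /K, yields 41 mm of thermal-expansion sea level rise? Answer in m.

H = Δh/(αΔT) = 0.041 / (2.6×10⁻⁴ × 0.74) ≈ 213.1 m

H ≈ 213 m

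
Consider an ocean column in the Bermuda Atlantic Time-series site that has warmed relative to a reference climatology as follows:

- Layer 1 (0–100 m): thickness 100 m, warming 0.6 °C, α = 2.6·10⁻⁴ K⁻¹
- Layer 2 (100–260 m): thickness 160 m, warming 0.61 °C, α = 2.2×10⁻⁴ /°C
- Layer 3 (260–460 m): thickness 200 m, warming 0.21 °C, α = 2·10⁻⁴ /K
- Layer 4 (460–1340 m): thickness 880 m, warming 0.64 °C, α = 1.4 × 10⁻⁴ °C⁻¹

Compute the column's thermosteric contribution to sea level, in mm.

2.6×10⁻⁴ × 0.6 × 100 = 0.01560 m
0.61 × 160 × 2.2×10⁻⁴ = 0.021472 m
260–460 m: 0.21 × 200 × 2×10⁻⁴ = 0.00840 m
Layer 4: 0.64 × 880 × 1.4×10⁻⁴ = 0.078848 m
Δh = 0.01560 + 0.021472 + 0.00840 + 0.078848 = 0.12432 m

124 mm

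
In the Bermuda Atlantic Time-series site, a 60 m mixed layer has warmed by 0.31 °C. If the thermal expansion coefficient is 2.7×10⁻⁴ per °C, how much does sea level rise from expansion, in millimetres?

about 5.0 mm

Δh = αΔT·H = 2.7×10⁻⁴ × 0.31 × 60 = 0.005022 m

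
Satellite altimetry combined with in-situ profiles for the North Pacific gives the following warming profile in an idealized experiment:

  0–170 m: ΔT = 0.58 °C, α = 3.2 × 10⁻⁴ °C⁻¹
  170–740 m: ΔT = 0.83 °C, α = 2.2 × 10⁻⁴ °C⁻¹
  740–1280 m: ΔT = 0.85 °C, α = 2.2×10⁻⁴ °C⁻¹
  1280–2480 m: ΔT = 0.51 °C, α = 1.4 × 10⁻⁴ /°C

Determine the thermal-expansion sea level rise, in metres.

0–170 m: 3.2×10⁻⁴ × 0.58 × 170 = 0.031552 m
170–740 m: 2.2×10⁻⁴ × 0.83 × 570 = 0.104082 m
0.85 × 2.2×10⁻⁴ × 540 = 0.10098 m
Layer 4: 1.4×10⁻⁴ × 1200 × 0.51 = 0.08568 m
Δh = 0.031552 + 0.104082 + 0.10098 + 0.08568 = 0.322294 m ≈ 0.322 m

0.322 m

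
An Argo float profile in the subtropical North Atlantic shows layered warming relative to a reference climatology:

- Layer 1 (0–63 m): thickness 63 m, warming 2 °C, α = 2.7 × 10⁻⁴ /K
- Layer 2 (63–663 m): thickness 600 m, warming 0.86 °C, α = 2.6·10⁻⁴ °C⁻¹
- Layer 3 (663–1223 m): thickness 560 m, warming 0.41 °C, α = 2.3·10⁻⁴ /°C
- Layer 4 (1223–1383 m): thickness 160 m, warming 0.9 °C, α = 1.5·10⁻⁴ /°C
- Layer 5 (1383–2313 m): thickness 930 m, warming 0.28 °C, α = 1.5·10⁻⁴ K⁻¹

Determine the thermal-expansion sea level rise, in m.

0.282 m

0–63 m: 2 × 63 × 2.7×10⁻⁴ = 0.03402 m
63–663 m: 0.86 × 600 × 2.6×10⁻⁴ = 0.13416 m
Layer 3: 2.3×10⁻⁴ × 560 × 0.41 = 0.052808 m
1.5×10⁻⁴ × 160 × 0.9 = 0.02160 m
Layer 5: 1.5×10⁻⁴ × 0.28 × 930 = 0.03906 m
Δh = 0.03402 + 0.13416 + 0.052808 + 0.02160 + 0.03906 = 0.281648 m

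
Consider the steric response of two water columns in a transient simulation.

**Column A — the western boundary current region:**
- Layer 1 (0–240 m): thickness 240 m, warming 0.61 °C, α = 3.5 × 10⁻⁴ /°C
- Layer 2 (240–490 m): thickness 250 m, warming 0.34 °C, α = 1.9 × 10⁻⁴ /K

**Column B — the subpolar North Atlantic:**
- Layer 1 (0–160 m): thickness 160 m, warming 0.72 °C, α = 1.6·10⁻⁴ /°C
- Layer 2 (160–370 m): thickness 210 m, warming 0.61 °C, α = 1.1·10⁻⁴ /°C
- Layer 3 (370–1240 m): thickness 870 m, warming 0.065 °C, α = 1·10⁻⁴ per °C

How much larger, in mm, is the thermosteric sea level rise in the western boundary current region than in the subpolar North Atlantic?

29 mm

A Layer 1: 3.5×10⁻⁴ × 0.61 × 240 = 0.05124 m
A Layer 2: 1.9×10⁻⁴ × 250 × 0.34 = 0.01615 m
A total: 0.06739 m
B 0–160 m: 0.72 × 1.6×10⁻⁴ × 160 = 0.018432 m
B Layer 2: 210 × 1.1×10⁻⁴ × 0.61 = 0.014091 m
B 370–1240 m: 0.065 × 1×10⁻⁴ × 870 = 0.005655 m
B total: 0.038178 m
Difference: 0.06739 − 0.038178 = 0.029212 m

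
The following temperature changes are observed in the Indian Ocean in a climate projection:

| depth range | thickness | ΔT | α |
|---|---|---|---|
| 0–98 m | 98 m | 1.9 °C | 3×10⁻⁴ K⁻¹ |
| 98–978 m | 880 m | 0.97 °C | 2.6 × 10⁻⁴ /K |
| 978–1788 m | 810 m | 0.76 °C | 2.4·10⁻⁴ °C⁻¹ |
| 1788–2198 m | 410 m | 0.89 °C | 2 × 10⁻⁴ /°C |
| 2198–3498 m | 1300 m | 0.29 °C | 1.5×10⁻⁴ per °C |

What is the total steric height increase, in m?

98 × 1.9 × 3×10⁻⁴ = 0.05586 m
2.6×10⁻⁴ × 0.97 × 880 = 0.221936 m
978–1788 m: 810 × 0.76 × 2.4×10⁻⁴ = 0.147744 m
Layer 4: 0.89 × 2×10⁻⁴ × 410 = 0.07298 m
1300 × 1.5×10⁻⁴ × 0.29 = 0.05655 m
Δh = 0.05586 + 0.221936 + 0.147744 + 0.07298 + 0.05655 = 0.55507 m

Δh = 0.555 m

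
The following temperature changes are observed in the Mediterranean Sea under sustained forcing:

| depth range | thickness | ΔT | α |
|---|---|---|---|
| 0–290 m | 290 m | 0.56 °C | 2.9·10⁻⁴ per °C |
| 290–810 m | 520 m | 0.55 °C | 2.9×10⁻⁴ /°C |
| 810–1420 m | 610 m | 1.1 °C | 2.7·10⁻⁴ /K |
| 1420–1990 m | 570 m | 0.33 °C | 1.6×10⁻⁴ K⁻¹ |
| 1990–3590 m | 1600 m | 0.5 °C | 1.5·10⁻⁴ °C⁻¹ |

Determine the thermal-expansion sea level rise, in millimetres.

461 mm

0.56 × 290 × 2.9×10⁻⁴ = 0.047096 m
Layer 2: 520 × 2.9×10⁻⁴ × 0.55 = 0.08294 m
1.1 × 2.7×10⁻⁴ × 610 = 0.18117 m
1.6×10⁻⁴ × 570 × 0.33 = 0.030096 m
Layer 5: 1.5×10⁻⁴ × 0.5 × 1600 = 0.12000 m
Δh = 0.047096 + 0.08294 + 0.18117 + 0.030096 + 0.12000 = 0.461302 m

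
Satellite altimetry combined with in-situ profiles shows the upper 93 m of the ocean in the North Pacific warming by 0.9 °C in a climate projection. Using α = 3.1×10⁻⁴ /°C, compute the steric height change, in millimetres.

Δh = αΔT·H = 3.1×10⁻⁴ × 0.9 × 93 = 0.025947 m

25.9 mm of thermosteric rise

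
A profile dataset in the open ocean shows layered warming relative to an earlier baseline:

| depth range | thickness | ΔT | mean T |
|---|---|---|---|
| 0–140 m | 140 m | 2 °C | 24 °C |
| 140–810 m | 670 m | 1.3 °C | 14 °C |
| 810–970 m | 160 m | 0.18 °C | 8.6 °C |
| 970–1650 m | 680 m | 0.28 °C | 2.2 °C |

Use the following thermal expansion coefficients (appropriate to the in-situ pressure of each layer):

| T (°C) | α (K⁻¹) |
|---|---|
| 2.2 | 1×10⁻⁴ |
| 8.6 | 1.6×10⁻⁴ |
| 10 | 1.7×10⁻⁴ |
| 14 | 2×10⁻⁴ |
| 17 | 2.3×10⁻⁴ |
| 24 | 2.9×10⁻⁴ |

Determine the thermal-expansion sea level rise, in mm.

Layer 1 at 24 °C → α = 2.9×10⁻⁴ K⁻¹
Layer 2 at 14 °C → α = 2×10⁻⁴ K⁻¹
Layer 3 at 8.6 °C → α = 1.6×10⁻⁴ K⁻¹
Layer 4 at 2.2 °C → α = 1×10⁻⁴ K⁻¹
140 × 2.9×10⁻⁴ × 2 = 0.08120 m
140–810 m: 1.3 × 2×10⁻⁴ × 670 = 0.17420 m
810–970 m: 1.6×10⁻⁴ × 160 × 0.18 = 0.004608 m
Layer 4: 680 × 0.28 × 1×10⁻⁴ = 0.01904 m
Δh = 0.08120 + 0.17420 + 0.004608 + 0.01904 = 0.279048 m

280 mm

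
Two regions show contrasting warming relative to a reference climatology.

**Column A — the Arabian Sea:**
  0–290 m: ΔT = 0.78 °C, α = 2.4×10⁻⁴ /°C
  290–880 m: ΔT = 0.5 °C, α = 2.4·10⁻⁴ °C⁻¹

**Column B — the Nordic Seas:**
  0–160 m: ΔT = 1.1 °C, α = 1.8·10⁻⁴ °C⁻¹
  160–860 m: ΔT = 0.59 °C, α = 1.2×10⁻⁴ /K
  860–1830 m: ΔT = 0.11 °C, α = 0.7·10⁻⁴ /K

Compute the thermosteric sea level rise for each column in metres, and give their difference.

Δh_A ≈ 0.125 m, Δh_B ≈ 0.0887 m; difference ≈ 0.0364 m

A 0–290 m: 2.4×10⁻⁴ × 0.78 × 290 = 0.054288 m
A Layer 2: 2.4×10⁻⁴ × 0.5 × 590 = 0.07080 m
A total: 0.125088 m
B Layer 1: 1.8×10⁻⁴ × 160 × 1.1 = 0.03168 m
B 1.2×10⁻⁴ × 700 × 0.59 = 0.04956 m
B 860–1830 m: 0.11 × 0.7×10⁻⁴ × 970 = 0.007469 m
B total: 0.088709 m
Difference: 0.125088 − 0.088709 = 0.036379 m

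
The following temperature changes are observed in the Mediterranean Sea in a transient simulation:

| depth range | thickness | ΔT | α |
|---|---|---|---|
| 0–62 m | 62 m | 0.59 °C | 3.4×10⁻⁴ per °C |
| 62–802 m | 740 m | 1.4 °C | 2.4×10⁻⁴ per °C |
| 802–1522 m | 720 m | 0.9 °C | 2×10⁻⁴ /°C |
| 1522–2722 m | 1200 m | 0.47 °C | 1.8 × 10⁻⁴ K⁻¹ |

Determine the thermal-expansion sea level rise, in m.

3.4×10⁻⁴ × 62 × 0.59 = 0.0124372 m
Layer 2: 1.4 × 2.4×10⁻⁴ × 740 = 0.24864 m
802–1522 m: 0.9 × 720 × 2×10⁻⁴ = 0.12960 m
1522–2722 m: 1.8×10⁻⁴ × 1200 × 0.47 = 0.10152 m
Δh = 0.0124372 + 0.24864 + 0.12960 + 0.10152 = 0.4921972 m ≈ 0.492 m

0.492 m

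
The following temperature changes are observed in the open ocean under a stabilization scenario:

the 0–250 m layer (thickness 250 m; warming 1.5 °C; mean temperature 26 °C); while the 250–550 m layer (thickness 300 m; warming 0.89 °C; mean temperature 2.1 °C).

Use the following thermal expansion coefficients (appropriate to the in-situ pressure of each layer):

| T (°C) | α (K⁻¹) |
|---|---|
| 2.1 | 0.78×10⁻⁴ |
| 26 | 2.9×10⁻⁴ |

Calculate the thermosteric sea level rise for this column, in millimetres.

130 mm

Layer 1 at 26 °C → α = 2.9×10⁻⁴ K⁻¹
Layer 2 at 2.1 °C → α = 0.78×10⁻⁴ K⁻¹
Layer 1: 2.9×10⁻⁴ × 1.5 × 250 = 0.10875 m
Layer 2: 0.89 × 0.78×10⁻⁴ × 300 = 0.020826 m
Δh = 0.10875 + 0.020826 = 0.129576 m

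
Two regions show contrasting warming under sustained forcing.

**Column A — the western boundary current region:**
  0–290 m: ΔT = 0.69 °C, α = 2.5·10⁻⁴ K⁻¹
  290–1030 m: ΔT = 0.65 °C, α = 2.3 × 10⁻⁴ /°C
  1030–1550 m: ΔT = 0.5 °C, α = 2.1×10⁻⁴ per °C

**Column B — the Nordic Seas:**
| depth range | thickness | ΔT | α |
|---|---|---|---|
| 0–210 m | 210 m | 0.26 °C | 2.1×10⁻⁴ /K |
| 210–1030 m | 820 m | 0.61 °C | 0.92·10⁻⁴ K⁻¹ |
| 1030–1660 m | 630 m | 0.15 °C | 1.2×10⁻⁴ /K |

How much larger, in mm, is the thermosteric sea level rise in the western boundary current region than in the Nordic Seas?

A 0–290 m: 290 × 2.5×10⁻⁴ × 0.69 = 0.050025 m
A Layer 2: 0.65 × 740 × 2.3×10⁻⁴ = 0.11063 m
A 2.1×10⁻⁴ × 520 × 0.5 = 0.05460 m
A total: 0.215255 m
B 210 × 2.1×10⁻⁴ × 0.26 = 0.011466 m
B 0.92×10⁻⁴ × 0.61 × 820 = 0.0460184 m
B Layer 3: 1.2×10⁻⁴ × 630 × 0.15 = 0.01134 m
B total: 0.0688244 m
Difference: 0.215255 − 0.0688244 = 0.1464306 m

146 mm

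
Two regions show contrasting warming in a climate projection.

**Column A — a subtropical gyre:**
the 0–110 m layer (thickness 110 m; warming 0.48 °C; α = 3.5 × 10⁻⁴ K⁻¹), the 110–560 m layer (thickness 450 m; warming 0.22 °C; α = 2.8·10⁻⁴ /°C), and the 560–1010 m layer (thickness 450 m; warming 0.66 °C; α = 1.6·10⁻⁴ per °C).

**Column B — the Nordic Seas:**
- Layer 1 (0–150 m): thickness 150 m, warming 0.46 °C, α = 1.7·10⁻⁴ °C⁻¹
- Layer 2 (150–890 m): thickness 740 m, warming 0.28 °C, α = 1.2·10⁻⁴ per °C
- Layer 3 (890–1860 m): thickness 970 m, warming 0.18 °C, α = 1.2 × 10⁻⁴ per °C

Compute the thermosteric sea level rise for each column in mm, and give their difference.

A: 94 mm; B: 58 mm; difference 36 mm

A Layer 1: 0.48 × 3.5×10⁻⁴ × 110 = 0.01848 m
A Layer 2: 0.22 × 450 × 2.8×10⁻⁴ = 0.02772 m
A Layer 3: 0.66 × 1.6×10⁻⁴ × 450 = 0.04752 m
A total: 0.09372 m
B Layer 1: 1.7×10⁻⁴ × 150 × 0.46 = 0.01173 m
B 150–890 m: 1.2×10⁻⁴ × 0.28 × 740 = 0.024864 m
B 970 × 0.18 × 1.2×10⁻⁴ = 0.020952 m
B total: 0.057546 m
Difference: 0.09372 − 0.057546 = 0.036174 m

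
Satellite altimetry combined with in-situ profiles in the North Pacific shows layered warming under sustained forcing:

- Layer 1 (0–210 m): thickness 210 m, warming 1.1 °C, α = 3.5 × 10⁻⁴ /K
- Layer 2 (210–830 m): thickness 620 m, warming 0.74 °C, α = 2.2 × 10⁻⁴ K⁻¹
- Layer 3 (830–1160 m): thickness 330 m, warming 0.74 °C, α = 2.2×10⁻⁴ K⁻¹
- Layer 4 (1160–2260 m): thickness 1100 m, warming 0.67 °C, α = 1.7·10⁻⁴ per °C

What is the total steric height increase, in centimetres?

Δh = 36.1 cm

1.1 × 210 × 3.5×10⁻⁴ = 0.08085 m
620 × 0.74 × 2.2×10⁻⁴ = 0.100936 m
330 × 2.2×10⁻⁴ × 0.74 = 0.053724 m
0.67 × 1100 × 1.7×10⁻⁴ = 0.12529 m
Δh = 0.08085 + 0.100936 + 0.053724 + 0.12529 = 0.36080 m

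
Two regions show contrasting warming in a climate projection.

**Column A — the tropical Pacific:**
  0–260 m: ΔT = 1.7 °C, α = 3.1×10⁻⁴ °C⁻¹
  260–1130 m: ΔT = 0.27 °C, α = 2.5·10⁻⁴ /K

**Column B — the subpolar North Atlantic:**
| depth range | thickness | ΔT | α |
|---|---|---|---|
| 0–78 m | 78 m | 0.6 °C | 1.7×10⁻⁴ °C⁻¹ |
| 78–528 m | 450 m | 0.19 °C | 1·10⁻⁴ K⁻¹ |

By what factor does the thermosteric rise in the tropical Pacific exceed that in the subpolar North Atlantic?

11.9

A Layer 1: 1.7 × 260 × 3.1×10⁻⁴ = 0.13702 m
A 870 × 2.5×10⁻⁴ × 0.27 = 0.058725 m
A total: 0.195745 m
B Layer 1: 0.6 × 1.7×10⁻⁴ × 78 = 0.007956 m
B 78–528 m: 1×10⁻⁴ × 0.19 × 450 = 0.00855 m
B total: 0.016506 m
Ratio: 0.195745 / 0.016506 ≈ 11.86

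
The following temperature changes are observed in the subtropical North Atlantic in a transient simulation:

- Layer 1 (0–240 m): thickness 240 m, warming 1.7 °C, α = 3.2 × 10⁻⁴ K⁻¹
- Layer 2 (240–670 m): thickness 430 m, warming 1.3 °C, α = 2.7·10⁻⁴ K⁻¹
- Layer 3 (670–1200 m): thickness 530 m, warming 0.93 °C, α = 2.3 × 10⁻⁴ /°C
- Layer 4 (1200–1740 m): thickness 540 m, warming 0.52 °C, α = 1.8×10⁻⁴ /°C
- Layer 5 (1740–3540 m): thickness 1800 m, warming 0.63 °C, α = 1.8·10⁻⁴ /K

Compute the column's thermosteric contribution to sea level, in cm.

Layer 1: 3.2×10⁻⁴ × 240 × 1.7 = 0.13056 m
Layer 2: 430 × 2.7×10⁻⁴ × 1.3 = 0.15093 m
530 × 0.93 × 2.3×10⁻⁴ = 0.113367 m
1200–1740 m: 1.8×10⁻⁴ × 540 × 0.52 = 0.050544 m
1740–3540 m: 1.8×10⁻⁴ × 1800 × 0.63 = 0.20412 m
Δh = 0.13056 + 0.15093 + 0.113367 + 0.050544 + 0.20412 = 0.649521 m ≈ 65 cm

about 65 cm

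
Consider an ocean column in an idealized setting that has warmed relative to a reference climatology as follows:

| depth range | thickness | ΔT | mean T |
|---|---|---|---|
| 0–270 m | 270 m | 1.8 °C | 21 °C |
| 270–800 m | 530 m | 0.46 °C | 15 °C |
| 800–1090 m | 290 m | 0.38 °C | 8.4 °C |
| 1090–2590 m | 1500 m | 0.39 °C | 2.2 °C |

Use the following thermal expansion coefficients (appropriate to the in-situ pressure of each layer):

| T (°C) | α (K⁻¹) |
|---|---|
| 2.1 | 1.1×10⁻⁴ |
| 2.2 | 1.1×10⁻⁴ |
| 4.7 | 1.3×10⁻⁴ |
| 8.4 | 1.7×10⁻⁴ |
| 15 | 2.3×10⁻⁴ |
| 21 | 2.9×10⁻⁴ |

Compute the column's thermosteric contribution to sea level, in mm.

280 mm

Layer 1 at 21 °C → α = 2.9×10⁻⁴ K⁻¹
Layer 2 at 15 °C → α = 2.3×10⁻⁴ K⁻¹
Layer 3 at 8.4 °C → α = 1.7×10⁻⁴ K⁻¹
Layer 4 at 2.2 °C → α = 1.1×10⁻⁴ K⁻¹
0–270 m: 1.8 × 270 × 2.9×10⁻⁴ = 0.14094 m
530 × 0.46 × 2.3×10⁻⁴ = 0.056074 m
290 × 0.38 × 1.7×10⁻⁴ = 0.018734 m
1090–2590 m: 1.1×10⁻⁴ × 1500 × 0.39 = 0.06435 m
Δh = 0.14094 + 0.056074 + 0.018734 + 0.06435 = 0.280098 m ≈ 280 mm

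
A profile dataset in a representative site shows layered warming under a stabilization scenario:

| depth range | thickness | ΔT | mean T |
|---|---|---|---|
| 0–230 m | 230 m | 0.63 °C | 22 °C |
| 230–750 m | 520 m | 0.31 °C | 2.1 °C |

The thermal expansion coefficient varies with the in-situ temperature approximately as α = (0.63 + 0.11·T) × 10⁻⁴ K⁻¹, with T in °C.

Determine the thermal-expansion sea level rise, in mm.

Δh = 58.1 mm

Layer 1: α = (0.63 + 0.11×22)×10⁻⁴ = 3.05×10⁻⁴ K⁻¹
Layer 2: α = (0.63 + 0.11×2.1)×10⁻⁴ = 0.861×10⁻⁴ K⁻¹
0.63 × 230 × 3.05×10⁻⁴ = 0.0441945 m
230–750 m: 0.31 × 0.861×10⁻⁴ × 520 = 0.01387932 m
Δh = 0.0441945 + 0.01387932 = 0.05807382 m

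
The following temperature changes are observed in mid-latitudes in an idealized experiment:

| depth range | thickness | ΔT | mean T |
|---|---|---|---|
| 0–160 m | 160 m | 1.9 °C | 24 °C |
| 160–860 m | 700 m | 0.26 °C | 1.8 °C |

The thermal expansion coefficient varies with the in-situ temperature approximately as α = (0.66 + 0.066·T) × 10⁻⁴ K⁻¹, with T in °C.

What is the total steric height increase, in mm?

Δh ≈ 82.4 mm

Layer 1: α = (0.66 + 0.066×24)×10⁻⁴ = 2.244×10⁻⁴ K⁻¹
Layer 2: α = (0.66 + 0.066×1.8)×10⁻⁴ = 0.7788×10⁻⁴ K⁻¹
0–160 m: 160 × 1.9 × 2.244×10⁻⁴ = 0.0682176 m
700 × 0.26 × 0.7788×10⁻⁴ = 0.01417416 m
Δh = 0.0682176 + 0.01417416 = 0.08239176 m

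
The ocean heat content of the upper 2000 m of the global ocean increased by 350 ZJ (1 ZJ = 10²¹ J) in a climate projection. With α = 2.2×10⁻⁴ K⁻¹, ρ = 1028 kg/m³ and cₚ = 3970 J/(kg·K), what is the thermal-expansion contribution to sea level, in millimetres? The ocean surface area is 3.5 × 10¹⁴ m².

about 53.9 mm

Per unit area: Q = 350×10²¹ / (3.5×10¹⁴) = 1×10⁹ J/m²
Δh = αQ/(ρcₚ) = 2.2×10⁻⁴ × 1×10⁹ / (1028 × 3970) ≈ 0.053906 m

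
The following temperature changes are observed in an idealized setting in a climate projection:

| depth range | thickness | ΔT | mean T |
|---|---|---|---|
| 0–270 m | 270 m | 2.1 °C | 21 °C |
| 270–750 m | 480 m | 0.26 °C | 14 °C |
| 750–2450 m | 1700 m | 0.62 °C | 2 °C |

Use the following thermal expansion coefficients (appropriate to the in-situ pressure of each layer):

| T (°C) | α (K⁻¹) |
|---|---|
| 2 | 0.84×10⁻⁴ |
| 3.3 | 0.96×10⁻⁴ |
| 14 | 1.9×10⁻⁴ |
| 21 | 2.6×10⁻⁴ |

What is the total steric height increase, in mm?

Layer 1 at 21 °C → α = 2.6×10⁻⁴ K⁻¹
Layer 2 at 14 °C → α = 1.9×10⁻⁴ K⁻¹
Layer 3 at 2 °C → α = 0.84×10⁻⁴ K⁻¹
Layer 1: 2.1 × 270 × 2.6×10⁻⁴ = 0.14742 m
270–750 m: 0.26 × 1.9×10⁻⁴ × 480 = 0.023712 m
Layer 3: 1700 × 0.62 × 0.84×10⁻⁴ = 0.088536 m
Δh = 0.14742 + 0.023712 + 0.088536 = 0.259668 m ≈ 260 mm

260 mm of thermosteric rise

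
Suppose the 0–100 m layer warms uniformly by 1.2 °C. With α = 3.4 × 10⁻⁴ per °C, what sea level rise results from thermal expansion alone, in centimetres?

Δh = αΔT·H = 3.4×10⁻⁴ × 1.2 × 100 = 0.04080 m

4.08 cm of thermosteric rise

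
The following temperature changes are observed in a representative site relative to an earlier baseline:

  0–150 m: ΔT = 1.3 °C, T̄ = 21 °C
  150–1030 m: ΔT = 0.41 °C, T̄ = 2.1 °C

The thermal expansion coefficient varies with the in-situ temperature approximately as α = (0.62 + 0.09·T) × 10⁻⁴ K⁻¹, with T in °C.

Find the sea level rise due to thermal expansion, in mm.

about 78.1 mm

Layer 1: α = (0.62 + 0.09×21)×10⁻⁴ = 2.51×10⁻⁴ K⁻¹
Layer 2: α = (0.62 + 0.09×2.1)×10⁻⁴ = 0.809×10⁻⁴ K⁻¹
1.3 × 150 × 2.51×10⁻⁴ = 0.048945 m
150–1030 m: 880 × 0.809×10⁻⁴ × 0.41 = 0.02918872 m
Δh = 0.048945 + 0.02918872 = 0.07813372 m ≈ 78.1 mm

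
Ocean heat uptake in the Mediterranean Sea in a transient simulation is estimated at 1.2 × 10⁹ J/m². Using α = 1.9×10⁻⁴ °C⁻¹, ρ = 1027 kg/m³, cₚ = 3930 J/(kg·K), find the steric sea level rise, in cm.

5.65 cm

Δh = αQ/(ρcₚ) = 1.9×10⁻⁴ × 1.2×10⁹ / (1027 × 3930) ≈ 0.05649 m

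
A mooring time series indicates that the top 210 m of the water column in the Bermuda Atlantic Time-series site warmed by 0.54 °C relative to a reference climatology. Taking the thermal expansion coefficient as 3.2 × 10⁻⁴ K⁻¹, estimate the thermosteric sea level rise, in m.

Δh = αΔT·H = 3.2×10⁻⁴ × 0.54 × 210 = 0.036288 m

0.0363 m of thermosteric rise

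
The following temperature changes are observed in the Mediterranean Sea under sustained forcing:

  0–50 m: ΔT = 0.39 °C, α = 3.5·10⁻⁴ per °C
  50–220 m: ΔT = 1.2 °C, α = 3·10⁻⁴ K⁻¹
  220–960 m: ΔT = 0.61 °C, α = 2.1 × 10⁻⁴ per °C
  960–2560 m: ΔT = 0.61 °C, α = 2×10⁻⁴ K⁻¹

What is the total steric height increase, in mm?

about 358 mm

Layer 1: 50 × 0.39 × 3.5×10⁻⁴ = 0.006825 m
50–220 m: 1.2 × 3×10⁻⁴ × 170 = 0.06120 m
Layer 3: 740 × 2.1×10⁻⁴ × 0.61 = 0.094794 m
1600 × 0.61 × 2×10⁻⁴ = 0.19520 m
Δh = 0.006825 + 0.06120 + 0.094794 + 0.19520 = 0.358019 m ≈ 358 mm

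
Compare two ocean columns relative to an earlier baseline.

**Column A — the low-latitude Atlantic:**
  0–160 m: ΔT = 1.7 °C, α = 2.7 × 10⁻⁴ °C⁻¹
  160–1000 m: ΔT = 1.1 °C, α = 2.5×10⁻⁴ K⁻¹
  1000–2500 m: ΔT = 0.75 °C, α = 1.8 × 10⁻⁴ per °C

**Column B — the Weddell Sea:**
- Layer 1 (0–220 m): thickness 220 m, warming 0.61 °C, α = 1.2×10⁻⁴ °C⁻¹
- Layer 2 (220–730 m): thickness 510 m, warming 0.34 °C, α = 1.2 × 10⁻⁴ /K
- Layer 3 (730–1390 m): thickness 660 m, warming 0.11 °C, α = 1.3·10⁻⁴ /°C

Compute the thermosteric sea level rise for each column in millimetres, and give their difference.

A Layer 1: 2.7×10⁻⁴ × 160 × 1.7 = 0.07344 m
A Layer 2: 840 × 2.5×10⁻⁴ × 1.1 = 0.23100 m
A 0.75 × 1.8×10⁻⁴ × 1500 = 0.20250 m
A total: 0.50694 m
B 1.2×10⁻⁴ × 0.61 × 220 = 0.016104 m
B Layer 2: 0.34 × 510 × 1.2×10⁻⁴ = 0.020808 m
B 730–1390 m: 1.3×10⁻⁴ × 0.11 × 660 = 0.009438 m
B total: 0.04635 m
Difference: 0.50694 − 0.04635 = 0.46059 m

A: 507 mm; B: 46.4 mm; difference 461 mm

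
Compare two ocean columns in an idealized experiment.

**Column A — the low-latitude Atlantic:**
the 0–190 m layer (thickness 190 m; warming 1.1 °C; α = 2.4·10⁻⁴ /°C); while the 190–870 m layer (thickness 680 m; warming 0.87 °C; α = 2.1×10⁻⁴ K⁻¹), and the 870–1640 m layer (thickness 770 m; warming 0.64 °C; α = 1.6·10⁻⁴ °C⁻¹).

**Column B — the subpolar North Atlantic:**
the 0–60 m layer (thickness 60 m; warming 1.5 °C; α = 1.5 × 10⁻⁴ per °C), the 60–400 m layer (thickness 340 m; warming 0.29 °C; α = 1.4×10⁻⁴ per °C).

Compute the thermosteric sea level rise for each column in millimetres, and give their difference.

A 0–190 m: 190 × 1.1 × 2.4×10⁻⁴ = 0.05016 m
A Layer 2: 2.1×10⁻⁴ × 680 × 0.87 = 0.124236 m
A 770 × 0.64 × 1.6×10⁻⁴ = 0.078848 m
A total: 0.253244 m
B 0–60 m: 1.5×10⁻⁴ × 60 × 1.5 = 0.01350 m
B Layer 2: 1.4×10⁻⁴ × 0.29 × 340 = 0.013804 m
B total: 0.027304 m
Difference: 0.253244 − 0.027304 = 0.22594 m

Δh_A ≈ 250 mm, Δh_B ≈ 27 mm; difference ≈ 230 mm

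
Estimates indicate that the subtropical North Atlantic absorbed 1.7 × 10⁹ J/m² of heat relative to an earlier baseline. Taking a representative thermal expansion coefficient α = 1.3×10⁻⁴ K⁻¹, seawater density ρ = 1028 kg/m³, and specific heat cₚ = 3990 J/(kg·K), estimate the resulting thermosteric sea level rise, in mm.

Δh = αQ/(ρcₚ) = 1.3×10⁻⁴ × 1.7×10⁹ / (1028 × 3990) ≈ 0.05388 m

Δh = 53.9 mm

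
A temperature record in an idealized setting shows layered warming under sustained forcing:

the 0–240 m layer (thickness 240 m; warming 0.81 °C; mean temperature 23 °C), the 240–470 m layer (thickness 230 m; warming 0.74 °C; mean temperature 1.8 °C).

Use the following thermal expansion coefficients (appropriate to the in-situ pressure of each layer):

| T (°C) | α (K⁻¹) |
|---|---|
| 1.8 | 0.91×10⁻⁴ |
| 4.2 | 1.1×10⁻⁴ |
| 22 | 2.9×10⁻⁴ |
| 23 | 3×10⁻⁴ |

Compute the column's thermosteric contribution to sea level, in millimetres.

Δh ≈ 74 mm

Layer 1 at 23 °C → α = 3×10⁻⁴ K⁻¹
Layer 2 at 1.8 °C → α = 0.91×10⁻⁴ K⁻¹
0.81 × 240 × 3×10⁻⁴ = 0.05832 m
230 × 0.91×10⁻⁴ × 0.74 = 0.0154882 m
Δh = 0.05832 + 0.0154882 = 0.0738082 m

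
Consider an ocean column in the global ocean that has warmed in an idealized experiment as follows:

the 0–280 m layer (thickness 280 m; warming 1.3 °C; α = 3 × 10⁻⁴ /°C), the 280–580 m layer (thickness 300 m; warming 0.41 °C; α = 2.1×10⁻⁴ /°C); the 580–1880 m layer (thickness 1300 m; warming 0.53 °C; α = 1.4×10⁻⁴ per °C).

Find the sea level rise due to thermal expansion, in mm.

280 × 1.3 × 3×10⁻⁴ = 0.10920 m
280–580 m: 0.41 × 2.1×10⁻⁴ × 300 = 0.02583 m
0.53 × 1.4×10⁻⁴ × 1300 = 0.09646 m
Δh = 0.10920 + 0.02583 + 0.09646 = 0.23149 m

Δh ≈ 231 mm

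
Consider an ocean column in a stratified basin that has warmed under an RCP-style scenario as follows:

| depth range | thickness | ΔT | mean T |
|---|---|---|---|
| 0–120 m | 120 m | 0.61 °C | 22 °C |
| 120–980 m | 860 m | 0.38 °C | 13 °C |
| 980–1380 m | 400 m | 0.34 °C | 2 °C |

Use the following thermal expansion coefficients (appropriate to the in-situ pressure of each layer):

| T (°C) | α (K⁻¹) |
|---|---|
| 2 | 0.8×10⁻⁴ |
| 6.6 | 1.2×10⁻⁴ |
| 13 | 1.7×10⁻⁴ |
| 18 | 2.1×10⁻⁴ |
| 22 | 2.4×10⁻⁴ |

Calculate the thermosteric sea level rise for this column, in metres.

Δh = 0.0840 m

Layer 1 at 22 °C → α = 2.4×10⁻⁴ K⁻¹
Layer 2 at 13 °C → α = 1.7×10⁻⁴ K⁻¹
Layer 3 at 2 °C → α = 0.8×10⁻⁴ K⁻¹
0–120 m: 120 × 0.61 × 2.4×10⁻⁴ = 0.017568 m
0.38 × 1.7×10⁻⁴ × 860 = 0.055556 m
Layer 3: 400 × 0.34 × 0.8×10⁻⁴ = 0.01088 m
Δh = 0.017568 + 0.055556 + 0.01088 = 0.084004 m ≈ 0.0840 m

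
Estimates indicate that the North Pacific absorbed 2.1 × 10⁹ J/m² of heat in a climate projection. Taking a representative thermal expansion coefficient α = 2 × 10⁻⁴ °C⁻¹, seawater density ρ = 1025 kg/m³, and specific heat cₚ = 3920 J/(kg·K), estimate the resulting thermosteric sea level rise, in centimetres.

10 cm

Δh = αQ/(ρcₚ) = 2×10⁻⁴ × 2.1×10⁹ / (1025 × 3920) ≈ 0.10453 m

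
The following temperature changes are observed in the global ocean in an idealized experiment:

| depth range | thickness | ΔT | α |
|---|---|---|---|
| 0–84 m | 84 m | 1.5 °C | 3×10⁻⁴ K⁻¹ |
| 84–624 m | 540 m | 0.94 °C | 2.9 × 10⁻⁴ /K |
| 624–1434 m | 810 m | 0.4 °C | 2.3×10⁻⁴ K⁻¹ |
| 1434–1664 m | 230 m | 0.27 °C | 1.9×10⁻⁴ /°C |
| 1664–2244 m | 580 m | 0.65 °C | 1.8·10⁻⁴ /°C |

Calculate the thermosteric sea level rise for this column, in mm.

about 339 mm

0–84 m: 3×10⁻⁴ × 84 × 1.5 = 0.03780 m
84–624 m: 2.9×10⁻⁴ × 540 × 0.94 = 0.147204 m
Layer 3: 2.3×10⁻⁴ × 810 × 0.4 = 0.07452 m
1.9×10⁻⁴ × 0.27 × 230 = 0.011799 m
Layer 5: 1.8×10⁻⁴ × 580 × 0.65 = 0.06786 m
Δh = 0.03780 + 0.147204 + 0.07452 + 0.011799 + 0.06786 = 0.339183 m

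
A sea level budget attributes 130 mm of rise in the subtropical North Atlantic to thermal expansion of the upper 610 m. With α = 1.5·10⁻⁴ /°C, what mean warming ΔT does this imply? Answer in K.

about 1.42 K

ΔT = Δh/(αH) = 0.13 / (1.5×10⁻⁴ × 610) ≈ 1.421 K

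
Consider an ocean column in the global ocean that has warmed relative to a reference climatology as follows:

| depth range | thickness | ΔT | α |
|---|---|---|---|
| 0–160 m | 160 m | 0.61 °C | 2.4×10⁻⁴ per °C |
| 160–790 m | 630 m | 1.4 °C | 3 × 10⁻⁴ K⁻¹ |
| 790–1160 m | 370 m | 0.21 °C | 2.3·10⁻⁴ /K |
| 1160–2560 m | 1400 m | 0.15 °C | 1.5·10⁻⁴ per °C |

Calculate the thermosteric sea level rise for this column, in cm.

about 33.7 cm

160 × 0.61 × 2.4×10⁻⁴ = 0.023424 m
Layer 2: 3×10⁻⁴ × 1.4 × 630 = 0.26460 m
Layer 3: 2.3×10⁻⁴ × 370 × 0.21 = 0.017871 m
1160–2560 m: 0.15 × 1.5×10⁻⁴ × 1400 = 0.03150 m
Δh = 0.023424 + 0.26460 + 0.017871 + 0.03150 = 0.337395 m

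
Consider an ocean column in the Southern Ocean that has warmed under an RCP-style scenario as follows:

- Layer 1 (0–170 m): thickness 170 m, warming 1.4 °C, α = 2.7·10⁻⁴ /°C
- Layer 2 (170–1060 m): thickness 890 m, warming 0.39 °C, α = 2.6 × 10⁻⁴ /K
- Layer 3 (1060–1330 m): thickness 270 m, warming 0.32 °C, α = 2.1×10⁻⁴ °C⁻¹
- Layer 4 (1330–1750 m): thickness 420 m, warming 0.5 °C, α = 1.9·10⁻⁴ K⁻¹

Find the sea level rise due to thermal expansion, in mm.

Layer 1: 1.4 × 2.7×10⁻⁴ × 170 = 0.06426 m
Layer 2: 2.6×10⁻⁴ × 890 × 0.39 = 0.090246 m
Layer 3: 2.1×10⁻⁴ × 0.32 × 270 = 0.018144 m
420 × 0.5 × 1.9×10⁻⁴ = 0.03990 m
Δh = 0.06426 + 0.090246 + 0.018144 + 0.03990 = 0.21255 m

213 mm of thermosteric rise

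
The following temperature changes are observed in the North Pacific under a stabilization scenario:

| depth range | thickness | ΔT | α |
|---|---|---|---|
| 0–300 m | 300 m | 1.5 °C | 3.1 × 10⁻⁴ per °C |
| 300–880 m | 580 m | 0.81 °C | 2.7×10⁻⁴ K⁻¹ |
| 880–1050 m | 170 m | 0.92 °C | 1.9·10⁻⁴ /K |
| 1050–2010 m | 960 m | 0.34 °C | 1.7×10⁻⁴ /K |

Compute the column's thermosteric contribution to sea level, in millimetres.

0–300 m: 3.1×10⁻⁴ × 1.5 × 300 = 0.13950 m
Layer 2: 0.81 × 580 × 2.7×10⁻⁴ = 0.126846 m
880–1050 m: 170 × 0.92 × 1.9×10⁻⁴ = 0.029716 m
Layer 4: 960 × 0.34 × 1.7×10⁻⁴ = 0.055488 m
Δh = 0.13950 + 0.126846 + 0.029716 + 0.055488 = 0.35155 m

Δh ≈ 352 mm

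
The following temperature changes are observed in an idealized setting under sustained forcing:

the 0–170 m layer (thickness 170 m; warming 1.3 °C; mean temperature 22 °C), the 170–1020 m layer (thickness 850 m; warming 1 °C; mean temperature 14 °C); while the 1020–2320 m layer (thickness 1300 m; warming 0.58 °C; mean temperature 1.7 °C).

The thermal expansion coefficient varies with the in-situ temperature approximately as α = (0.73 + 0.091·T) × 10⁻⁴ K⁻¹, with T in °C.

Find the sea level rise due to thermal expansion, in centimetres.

Layer 1: α = (0.73 + 0.091×22)×10⁻⁴ = 2.732×10⁻⁴ K⁻¹
Layer 2: α = (0.73 + 0.091×14)×10⁻⁴ = 2.004×10⁻⁴ K⁻¹
Layer 3: α = (0.73 + 0.091×1.7)×10⁻⁴ = 0.8847×10⁻⁴ K⁻¹
0–170 m: 1.3 × 170 × 2.732×10⁻⁴ = 0.0603772 m
850 × 1 × 2.004×10⁻⁴ = 0.17034 m
Layer 3: 0.8847×10⁻⁴ × 0.58 × 1300 = 0.06670638 m
Δh = 0.0603772 + 0.17034 + 0.06670638 = 0.29742358 m

29.7 cm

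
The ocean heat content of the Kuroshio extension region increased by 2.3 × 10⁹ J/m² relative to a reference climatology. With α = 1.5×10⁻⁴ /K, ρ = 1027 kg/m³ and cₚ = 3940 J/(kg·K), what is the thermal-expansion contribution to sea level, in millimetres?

about 85.3 mm

Δh = αQ/(ρcₚ) = 1.5×10⁻⁴ × 2.3×10⁹ / (1027 × 3940) ≈ 0.085261 m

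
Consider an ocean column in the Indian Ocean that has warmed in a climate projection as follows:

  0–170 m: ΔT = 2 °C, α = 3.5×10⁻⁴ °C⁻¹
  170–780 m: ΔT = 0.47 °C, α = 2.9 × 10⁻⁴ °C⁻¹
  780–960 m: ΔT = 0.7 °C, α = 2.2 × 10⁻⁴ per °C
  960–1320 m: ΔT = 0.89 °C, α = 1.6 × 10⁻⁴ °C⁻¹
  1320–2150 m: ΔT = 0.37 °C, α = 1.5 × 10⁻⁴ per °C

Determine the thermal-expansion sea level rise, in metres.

0.33 m of thermosteric rise

3.5×10⁻⁴ × 2 × 170 = 0.11900 m
610 × 0.47 × 2.9×10⁻⁴ = 0.083143 m
780–960 m: 0.7 × 180 × 2.2×10⁻⁴ = 0.02772 m
Layer 4: 360 × 0.89 × 1.6×10⁻⁴ = 0.051264 m
Layer 5: 0.37 × 1.5×10⁻⁴ × 830 = 0.046065 m
Δh = 0.11900 + 0.083143 + 0.02772 + 0.051264 + 0.046065 = 0.327192 m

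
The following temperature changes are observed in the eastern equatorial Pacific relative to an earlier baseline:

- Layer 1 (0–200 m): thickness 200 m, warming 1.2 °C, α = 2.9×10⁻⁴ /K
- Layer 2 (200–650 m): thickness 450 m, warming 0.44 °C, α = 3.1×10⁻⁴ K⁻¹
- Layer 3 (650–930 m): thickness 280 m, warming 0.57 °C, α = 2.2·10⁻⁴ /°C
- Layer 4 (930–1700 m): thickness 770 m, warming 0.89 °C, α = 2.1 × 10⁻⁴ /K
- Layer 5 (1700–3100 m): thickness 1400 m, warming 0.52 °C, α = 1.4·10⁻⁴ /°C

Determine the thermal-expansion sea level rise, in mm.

about 410 mm

Layer 1: 200 × 1.2 × 2.9×10⁻⁴ = 0.06960 m
450 × 3.1×10⁻⁴ × 0.44 = 0.06138 m
Layer 3: 280 × 2.2×10⁻⁴ × 0.57 = 0.035112 m
930–1700 m: 770 × 2.1×10⁻⁴ × 0.89 = 0.143913 m
0.52 × 1.4×10⁻⁴ × 1400 = 0.10192 m
Δh = 0.06960 + 0.06138 + 0.035112 + 0.143913 + 0.10192 = 0.411925 m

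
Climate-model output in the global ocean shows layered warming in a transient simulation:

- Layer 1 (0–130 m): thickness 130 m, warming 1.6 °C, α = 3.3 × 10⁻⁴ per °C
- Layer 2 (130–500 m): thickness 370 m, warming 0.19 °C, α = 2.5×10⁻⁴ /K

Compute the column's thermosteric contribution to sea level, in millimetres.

3.3×10⁻⁴ × 130 × 1.6 = 0.06864 m
0.19 × 2.5×10⁻⁴ × 370 = 0.017575 m
Δh = 0.06864 + 0.017575 = 0.086215 m ≈ 86 mm

86 mm of thermosteric rise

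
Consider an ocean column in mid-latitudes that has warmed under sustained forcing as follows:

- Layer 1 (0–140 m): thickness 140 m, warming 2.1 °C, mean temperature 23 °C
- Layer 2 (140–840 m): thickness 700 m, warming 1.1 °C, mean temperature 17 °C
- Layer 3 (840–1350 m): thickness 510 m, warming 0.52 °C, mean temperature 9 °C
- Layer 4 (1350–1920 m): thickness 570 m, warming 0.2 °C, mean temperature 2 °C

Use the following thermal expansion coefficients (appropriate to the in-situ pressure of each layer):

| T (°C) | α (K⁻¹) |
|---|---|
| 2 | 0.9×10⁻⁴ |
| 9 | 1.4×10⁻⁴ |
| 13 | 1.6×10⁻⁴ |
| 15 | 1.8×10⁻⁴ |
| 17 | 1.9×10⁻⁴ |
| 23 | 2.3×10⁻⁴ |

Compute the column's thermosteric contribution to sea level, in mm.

Layer 1 at 23 °C → α = 2.3×10⁻⁴ K⁻¹
Layer 2 at 17 °C → α = 1.9×10⁻⁴ K⁻¹
Layer 3 at 9 °C → α = 1.4×10⁻⁴ K⁻¹
Layer 4 at 2 °C → α = 0.9×10⁻⁴ K⁻¹
Layer 1: 2.1 × 2.3×10⁻⁴ × 140 = 0.06762 m
Layer 2: 1.1 × 1.9×10⁻⁴ × 700 = 0.14630 m
840–1350 m: 510 × 0.52 × 1.4×10⁻⁴ = 0.037128 m
Layer 4: 570 × 0.2 × 0.9×10⁻⁴ = 0.01026 m
Δh = 0.06762 + 0.14630 + 0.037128 + 0.01026 = 0.261308 m ≈ 261 mm

261 mm of thermosteric rise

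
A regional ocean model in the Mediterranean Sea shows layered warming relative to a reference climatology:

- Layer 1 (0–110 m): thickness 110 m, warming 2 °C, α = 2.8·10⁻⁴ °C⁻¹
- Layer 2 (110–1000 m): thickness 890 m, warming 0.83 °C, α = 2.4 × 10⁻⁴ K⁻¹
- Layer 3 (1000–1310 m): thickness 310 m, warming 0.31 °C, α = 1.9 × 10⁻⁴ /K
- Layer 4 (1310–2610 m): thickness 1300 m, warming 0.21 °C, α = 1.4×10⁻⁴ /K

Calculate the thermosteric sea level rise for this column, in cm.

Δh ≈ 29.5 cm

2.8×10⁻⁴ × 110 × 2 = 0.06160 m
Layer 2: 890 × 2.4×10⁻⁴ × 0.83 = 0.177288 m
1.9×10⁻⁴ × 310 × 0.31 = 0.018259 m
Layer 4: 0.21 × 1.4×10⁻⁴ × 1300 = 0.03822 m
Δh = 0.06160 + 0.177288 + 0.018259 + 0.03822 = 0.295367 m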